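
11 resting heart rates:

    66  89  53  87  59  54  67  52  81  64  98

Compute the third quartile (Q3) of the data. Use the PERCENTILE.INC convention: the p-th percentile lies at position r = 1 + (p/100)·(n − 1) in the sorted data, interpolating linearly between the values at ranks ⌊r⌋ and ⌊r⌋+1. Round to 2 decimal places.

Sorted: 52, 53, 54, 59, 64, 66, 67, 81, 87, 89, 98.
n = 11.
r = 1 + (75/100)·(11 − 1) = 1 + 7.5 = 8.5.
Rank 8 is 81 and rank 9 is 87.
Interpolate: 81 + 0.5·(87 − 81) = 81 + 0.5·6 = 84.

84.00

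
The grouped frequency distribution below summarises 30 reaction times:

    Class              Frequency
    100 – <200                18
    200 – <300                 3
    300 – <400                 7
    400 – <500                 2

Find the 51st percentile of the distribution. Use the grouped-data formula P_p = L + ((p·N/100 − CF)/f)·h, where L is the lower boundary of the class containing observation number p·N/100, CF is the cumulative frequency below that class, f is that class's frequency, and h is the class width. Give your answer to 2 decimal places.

185.00

N = 30; target position k = 51/100 · 30 = 15.3.
Cumulative frequencies: 18, 21, 28, 30.
Observation 15.3 falls in the class 100 – <200.
L = 100, CF = 0, f = 18, h = 100.
P51 = 100 + ((15.3 − 0)/18)·100 = 100 + 85 = 185.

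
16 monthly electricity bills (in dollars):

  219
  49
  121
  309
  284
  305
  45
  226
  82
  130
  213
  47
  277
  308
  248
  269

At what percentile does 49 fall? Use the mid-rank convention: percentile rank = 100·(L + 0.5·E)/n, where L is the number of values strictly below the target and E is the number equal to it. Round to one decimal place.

15.6

Sorted: 45, 47, 49, 82, 121, 130, 213, 219, 226, 248, 269, 277, 284, 305, 308, 309.
Count below 49: L = 2; count equal: E = 1; n = 16.
Percentile rank = 100·(2 + 0.5·1)/16 = 100·2.5/16 = 15.62.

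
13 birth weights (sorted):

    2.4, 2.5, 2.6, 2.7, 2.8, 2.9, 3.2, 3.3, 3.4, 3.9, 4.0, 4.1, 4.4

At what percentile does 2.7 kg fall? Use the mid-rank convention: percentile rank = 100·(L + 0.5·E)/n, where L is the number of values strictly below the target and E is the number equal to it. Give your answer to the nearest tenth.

26.9

Count below 2.7: L = 3; count equal: E = 1; n = 13.
Percentile rank = 100·(3 + 0.5·1)/13 = 100·3.5/13 = 26.92.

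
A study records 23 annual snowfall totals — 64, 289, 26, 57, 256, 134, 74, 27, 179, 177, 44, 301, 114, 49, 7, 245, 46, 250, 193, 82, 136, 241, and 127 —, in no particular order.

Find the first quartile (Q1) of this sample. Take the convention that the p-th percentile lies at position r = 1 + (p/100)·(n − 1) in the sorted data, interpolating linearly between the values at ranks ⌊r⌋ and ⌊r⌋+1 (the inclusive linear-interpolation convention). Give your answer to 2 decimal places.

53.00

Sorted: 7, 26, 27, 44, 46, 49, 57, 64, 74, 82, 114, 127, 134, 136, 177, 179, 193, 241, 245, 250, 256, 289, 301.
n = 23.
r = 1 + (25/100)·(23 − 1) = 1 + 5.5 = 6.5.
Rank 6 is 49 and rank 7 is 57.
Interpolate: 49 + 0.5·(57 − 49) = 49 + 0.5·8 = 53.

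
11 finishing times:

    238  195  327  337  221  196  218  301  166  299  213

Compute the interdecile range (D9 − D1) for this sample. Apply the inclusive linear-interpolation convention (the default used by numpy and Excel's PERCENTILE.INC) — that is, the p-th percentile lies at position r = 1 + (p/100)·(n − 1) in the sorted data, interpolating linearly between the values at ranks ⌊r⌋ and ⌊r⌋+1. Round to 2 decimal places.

Sorted: 166, 195, 196, 213, 218, 221, 238, 299, 301, 327, 337.
n = 11.
P10: r = 2 (integer) → 195.
P90: r = 10 (integer) → 327.
Difference: 327 − 195 = 132.

132.00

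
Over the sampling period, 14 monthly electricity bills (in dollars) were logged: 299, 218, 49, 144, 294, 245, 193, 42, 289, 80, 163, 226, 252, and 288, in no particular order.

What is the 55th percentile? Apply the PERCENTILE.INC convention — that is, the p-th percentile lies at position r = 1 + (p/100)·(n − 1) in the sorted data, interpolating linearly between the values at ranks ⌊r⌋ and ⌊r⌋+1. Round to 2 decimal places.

Sorted: 42, 49, 80, 144, 163, 193, 218, 226, 245, 252, 288, 289, 294, 299.
n = 14.
r = 1 + (55/100)·(14 − 1) = 1 + 7.15 = 8.15.
Rank 8 is 226 and rank 9 is 245.
Interpolate: 226 + 0.15·(245 − 226) = 226 + 0.15·19 = 228.85.

228.85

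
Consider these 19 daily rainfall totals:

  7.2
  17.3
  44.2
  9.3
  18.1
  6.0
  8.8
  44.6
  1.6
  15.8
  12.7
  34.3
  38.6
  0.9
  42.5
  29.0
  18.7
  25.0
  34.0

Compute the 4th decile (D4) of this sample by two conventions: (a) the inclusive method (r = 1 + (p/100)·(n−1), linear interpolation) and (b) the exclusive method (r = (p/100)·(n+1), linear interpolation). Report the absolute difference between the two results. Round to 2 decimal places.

Sorted: 0.9, 1.6, 6.0, 7.2, 8.8, 9.3, 12.7, 15.8, 17.3, 18.1, 18.7, 25.0, 29.0, 34.0, 34.3, 38.6, 42.5, 44.2, 44.6.
n = 19.
(a) r = 8.2; between ranks 8 (15.8) and 9 (17.3): 16.1.
(b) r = 8 → value at rank 8 = 15.8.
|16.1 − 15.8| = 0.3.

0.30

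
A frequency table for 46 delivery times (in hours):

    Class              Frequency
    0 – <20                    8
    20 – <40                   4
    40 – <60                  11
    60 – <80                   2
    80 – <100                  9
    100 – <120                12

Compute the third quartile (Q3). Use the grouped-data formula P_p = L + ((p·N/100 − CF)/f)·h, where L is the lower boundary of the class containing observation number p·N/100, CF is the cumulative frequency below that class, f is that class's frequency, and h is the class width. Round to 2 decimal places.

N = 46; target position k = 75/100 · 46 = 34.5.
Cumulative frequencies: 8, 12, 23, 25, 34, 46.
Observation 34.5 falls in the class 100 – <120.
L = 100, CF = 34, f = 12, h = 20.
P75 = 100 + ((34.5 − 34)/12)·20 = 100 + 0.833333 = 100.833.

100.83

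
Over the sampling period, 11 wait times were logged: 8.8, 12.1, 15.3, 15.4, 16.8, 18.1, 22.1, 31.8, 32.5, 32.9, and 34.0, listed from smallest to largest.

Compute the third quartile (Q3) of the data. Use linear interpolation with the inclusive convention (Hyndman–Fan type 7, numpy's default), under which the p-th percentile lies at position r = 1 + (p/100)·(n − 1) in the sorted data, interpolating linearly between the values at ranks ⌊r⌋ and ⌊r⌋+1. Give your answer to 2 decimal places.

32.15

n = 11.
r = 1 + (75/100)·(11 − 1) = 1 + 7.5 = 8.5.
Rank 8 is 31.8 and rank 9 is 32.5.
Interpolate: 31.8 + 0.5·(32.5 − 31.8) = 31.8 + 0.5·0.7 = 32.15.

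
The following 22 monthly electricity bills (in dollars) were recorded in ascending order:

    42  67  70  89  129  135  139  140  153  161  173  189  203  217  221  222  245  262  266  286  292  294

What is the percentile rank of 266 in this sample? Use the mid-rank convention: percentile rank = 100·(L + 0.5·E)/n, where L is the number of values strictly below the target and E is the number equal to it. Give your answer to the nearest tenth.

Count below 266: L = 18; count equal: E = 1; n = 22.
Percentile rank = 100·(18 + 0.5·1)/22 = 100·18.5/22 = 84.09.

84.1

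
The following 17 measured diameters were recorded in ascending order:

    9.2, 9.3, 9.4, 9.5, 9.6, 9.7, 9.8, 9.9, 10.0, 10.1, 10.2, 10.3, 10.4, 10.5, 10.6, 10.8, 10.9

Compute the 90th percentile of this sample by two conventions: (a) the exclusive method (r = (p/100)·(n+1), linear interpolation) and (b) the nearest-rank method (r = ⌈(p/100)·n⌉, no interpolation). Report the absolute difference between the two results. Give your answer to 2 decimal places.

0.02

n = 17.
(a) r = 16.2; between ranks 16 (10.8) and 17 (10.9): 10.82.
(b) the nearest-rank method: rank 16 → 10.8.
|10.82 − 10.8| = 0.02.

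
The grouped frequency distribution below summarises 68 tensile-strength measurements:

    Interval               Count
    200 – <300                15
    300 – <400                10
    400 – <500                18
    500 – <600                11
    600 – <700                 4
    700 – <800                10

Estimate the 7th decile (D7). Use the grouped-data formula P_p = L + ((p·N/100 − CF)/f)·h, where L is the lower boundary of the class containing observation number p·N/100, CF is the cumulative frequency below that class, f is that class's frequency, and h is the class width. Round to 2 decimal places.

541.82

N = 68; target position k = 70/100 · 68 = 47.6.
Cumulative frequencies: 15, 25, 43, 54, 58, 68.
Observation 47.6 falls in the class 500 – <600.
L = 500, CF = 43, f = 11, h = 100.
P70 = 500 + ((47.6 − 43)/11)·100 = 500 + 41.8182 = 541.818.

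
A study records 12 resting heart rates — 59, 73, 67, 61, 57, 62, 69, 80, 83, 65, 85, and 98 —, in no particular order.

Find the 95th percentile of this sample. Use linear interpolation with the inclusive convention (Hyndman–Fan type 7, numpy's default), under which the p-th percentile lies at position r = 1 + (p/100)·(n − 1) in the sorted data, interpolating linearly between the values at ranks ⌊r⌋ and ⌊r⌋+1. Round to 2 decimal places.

90.85

Sorted: 57, 59, 61, 62, 65, 67, 69, 73, 80, 83, 85, 98.
n = 12.
r = 1 + (95/100)·(12 − 1) = 1 + 10.45 = 11.45.
Rank 11 is 85 and rank 12 is 98.
Interpolate: 85 + 0.45·(98 − 85) = 85 + 0.45·13 = 90.85.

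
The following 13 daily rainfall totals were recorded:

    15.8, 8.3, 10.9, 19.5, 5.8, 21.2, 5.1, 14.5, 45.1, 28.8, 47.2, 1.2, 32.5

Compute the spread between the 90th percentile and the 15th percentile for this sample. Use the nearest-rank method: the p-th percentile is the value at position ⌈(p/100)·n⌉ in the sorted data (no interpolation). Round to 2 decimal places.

40.00

Sorted: 1.2, 5.1, 5.8, 8.3, 10.9, 14.5, 15.8, 19.5, 21.2, 28.8, 32.5, 45.1, 47.2.
n = 13.
P15: rank ⌈15/100·13⌉ = 2 → 5.1.
P90: rank ⌈90/100·13⌉ = 12 → 45.1.
Difference: 45.1 − 5.1 = 40.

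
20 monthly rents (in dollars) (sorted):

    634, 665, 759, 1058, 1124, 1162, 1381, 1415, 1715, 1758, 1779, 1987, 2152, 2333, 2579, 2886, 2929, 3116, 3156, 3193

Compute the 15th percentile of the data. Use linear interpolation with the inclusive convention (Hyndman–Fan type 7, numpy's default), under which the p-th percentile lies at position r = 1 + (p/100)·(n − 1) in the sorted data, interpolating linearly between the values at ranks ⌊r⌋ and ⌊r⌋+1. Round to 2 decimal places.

1013.15

n = 20.
r = 1 + (15/100)·(20 − 1) = 1 + 2.85 = 3.85.
Rank 3 is 759 and rank 4 is 1058.
Interpolate: 759 + 0.85·(1058 − 759) = 759 + 0.85·299 = 1013.15.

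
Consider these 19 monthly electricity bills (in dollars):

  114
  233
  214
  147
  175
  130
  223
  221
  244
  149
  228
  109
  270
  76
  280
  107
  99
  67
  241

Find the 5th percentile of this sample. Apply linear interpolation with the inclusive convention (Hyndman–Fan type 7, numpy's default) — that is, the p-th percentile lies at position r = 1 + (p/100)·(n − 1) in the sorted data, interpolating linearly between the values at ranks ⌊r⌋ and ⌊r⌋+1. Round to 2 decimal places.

Sorted: 67, 76, 99, 107, 109, 114, 130, 147, 149, 175, 214, 221, 223, 228, 233, 241, 244, 270, 280.
n = 19.
r = 1 + (5/100)·(19 − 1) = 1 + 0.9 = 1.9.
Rank 1 is 67 and rank 2 is 76.
Interpolate: 67 + 0.9·(76 − 67) = 67 + 0.9·9 = 75.1.

75.10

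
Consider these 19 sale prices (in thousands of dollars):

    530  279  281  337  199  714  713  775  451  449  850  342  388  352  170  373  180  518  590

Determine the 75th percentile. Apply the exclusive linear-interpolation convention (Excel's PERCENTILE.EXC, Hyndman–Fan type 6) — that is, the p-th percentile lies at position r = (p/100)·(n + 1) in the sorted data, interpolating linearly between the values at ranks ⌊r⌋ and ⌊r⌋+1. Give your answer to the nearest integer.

590

Sorted: 170, 180, 199, 279, 281, 337, 342, 352, 373, 388, 449, 451, 518, 530, 590, 713, 714, 775, 850.
n = 19.
r = (75/100)·(19 + 1) = 15.
r is an integer, so P75 is the value at rank 15: 590.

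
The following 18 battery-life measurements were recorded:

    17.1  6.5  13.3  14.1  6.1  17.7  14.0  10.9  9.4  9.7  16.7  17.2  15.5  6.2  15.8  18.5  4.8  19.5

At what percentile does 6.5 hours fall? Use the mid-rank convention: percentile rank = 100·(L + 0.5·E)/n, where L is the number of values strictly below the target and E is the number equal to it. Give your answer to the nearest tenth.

Sorted: 4.8, 6.1, 6.2, 6.5, 9.4, 9.7, 10.9, 13.3, 14.0, 14.1, 15.5, 15.8, 16.7, 17.1, 17.2, 17.7, 18.5, 19.5.
Count below 6.5: L = 3; count equal: E = 1; n = 18.
Percentile rank = 100·(3 + 0.5·1)/18 = 100·3.5/18 = 19.44.

19.4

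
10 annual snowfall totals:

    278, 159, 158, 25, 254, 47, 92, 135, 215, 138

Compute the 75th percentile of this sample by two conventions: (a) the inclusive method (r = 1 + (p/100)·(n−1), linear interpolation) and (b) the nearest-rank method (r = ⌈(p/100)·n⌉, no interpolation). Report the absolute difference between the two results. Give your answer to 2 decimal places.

14.00

Sorted: 25, 47, 92, 135, 138, 158, 159, 215, 254, 278.
n = 10.
(a) r = 7.75; between ranks 7 (159) and 8 (215): 201.
(b) the nearest-rank method: rank 8 → 215.
|201 − 215| = 14.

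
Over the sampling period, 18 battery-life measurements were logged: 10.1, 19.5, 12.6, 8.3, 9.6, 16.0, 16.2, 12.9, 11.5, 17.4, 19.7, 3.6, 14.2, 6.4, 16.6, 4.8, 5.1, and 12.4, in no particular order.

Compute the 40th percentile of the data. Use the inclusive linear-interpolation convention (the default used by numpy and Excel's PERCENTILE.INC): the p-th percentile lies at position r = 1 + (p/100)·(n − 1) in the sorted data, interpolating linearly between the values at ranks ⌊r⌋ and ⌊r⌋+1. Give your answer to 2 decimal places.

11.22

Sorted: 3.6, 4.8, 5.1, 6.4, 8.3, 9.6, 10.1, 11.5, 12.4, 12.6, 12.9, 14.2, 16.0, 16.2, 16.6, 17.4, 19.5, 19.7.
n = 18.
r = 1 + (40/100)·(18 − 1) = 1 + 6.8 = 7.8.
Rank 7 is 10.1 and rank 8 is 11.5.
Interpolate: 10.1 + 0.8·(11.5 − 10.1) = 10.1 + 0.8·1.4 = 11.22.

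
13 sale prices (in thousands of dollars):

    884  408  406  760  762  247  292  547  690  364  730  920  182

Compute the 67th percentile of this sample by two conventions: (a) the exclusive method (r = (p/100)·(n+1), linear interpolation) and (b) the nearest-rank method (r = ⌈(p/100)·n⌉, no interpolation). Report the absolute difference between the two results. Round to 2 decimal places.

11.40

Sorted: 182, 247, 292, 364, 406, 408, 547, 690, 730, 760, 762, 884, 920.
n = 13.
(a) r = 9.38; between ranks 9 (730) and 10 (760): 741.4.
(b) the nearest-rank method: rank 9 → 730.
|741.4 − 730| = 11.4.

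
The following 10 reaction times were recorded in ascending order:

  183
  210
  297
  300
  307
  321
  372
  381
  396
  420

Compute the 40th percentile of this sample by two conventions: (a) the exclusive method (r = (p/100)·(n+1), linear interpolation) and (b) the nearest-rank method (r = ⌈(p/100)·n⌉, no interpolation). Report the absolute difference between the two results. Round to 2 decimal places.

2.80

n = 10.
(a) r = 4.4; between ranks 4 (300) and 5 (307): 302.8.
(b) the nearest-rank method: rank 4 → 300.
|302.8 − 300| = 2.8.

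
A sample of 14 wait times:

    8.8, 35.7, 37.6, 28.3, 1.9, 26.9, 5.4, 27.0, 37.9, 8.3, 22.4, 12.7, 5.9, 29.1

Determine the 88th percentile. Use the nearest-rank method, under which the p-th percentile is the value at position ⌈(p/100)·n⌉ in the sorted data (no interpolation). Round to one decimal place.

Sorted: 1.9, 5.4, 5.9, 8.3, 8.8, 12.7, 22.4, 26.9, 27.0, 28.3, 29.1, 35.7, 37.6, 37.9.
n = 14.
Position = ⌈88/100 · 14⌉ = ⌈12.32⌉ = 13.
The value at rank 13 is 37.6.

37.6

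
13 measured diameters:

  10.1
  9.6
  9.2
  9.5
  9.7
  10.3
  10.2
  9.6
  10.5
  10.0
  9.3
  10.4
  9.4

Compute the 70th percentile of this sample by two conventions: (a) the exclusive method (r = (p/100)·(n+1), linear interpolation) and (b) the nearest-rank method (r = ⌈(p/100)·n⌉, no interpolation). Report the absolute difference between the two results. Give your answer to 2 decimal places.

Sorted: 9.2, 9.3, 9.4, 9.5, 9.6, 9.6, 9.7, 10.0, 10.1, 10.2, 10.3, 10.4, 10.5.
n = 13.
(a) r = 9.8; between ranks 9 (10.1) and 10 (10.2): 10.18.
(b) the nearest-rank method: rank 10 → 10.2.
|10.18 − 10.2| = 0.02.

0.02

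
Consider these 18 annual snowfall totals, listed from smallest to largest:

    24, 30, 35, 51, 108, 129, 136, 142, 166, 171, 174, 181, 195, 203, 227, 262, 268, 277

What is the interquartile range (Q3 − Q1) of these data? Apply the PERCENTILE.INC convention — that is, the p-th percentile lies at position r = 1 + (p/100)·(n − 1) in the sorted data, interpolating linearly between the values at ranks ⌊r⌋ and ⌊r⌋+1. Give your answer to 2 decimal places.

87.75

n = 18.
P25: r = 5.25; ranks 5–6 are 108, 129; interpolating gives 113.25.
P75: r = 13.75; ranks 13–14 are 195, 203; interpolating gives 201.
Difference: 201 − 113.25 = 87.75.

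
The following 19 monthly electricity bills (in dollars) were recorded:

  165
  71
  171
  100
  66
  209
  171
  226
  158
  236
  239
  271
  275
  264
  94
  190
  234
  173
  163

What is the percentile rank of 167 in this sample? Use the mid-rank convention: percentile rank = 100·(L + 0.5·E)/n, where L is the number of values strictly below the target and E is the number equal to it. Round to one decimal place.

36.8

Sorted: 66, 71, 94, 100, 158, 163, 165, 171, 171, 173, 190, 209, 226, 234, 236, 239, 264, 271, 275.
Count below 167: L = 7; count equal: E = 0; n = 19.
Percentile rank = 100·(7 + 0.5·0)/19 = 100·7/19 = 36.84.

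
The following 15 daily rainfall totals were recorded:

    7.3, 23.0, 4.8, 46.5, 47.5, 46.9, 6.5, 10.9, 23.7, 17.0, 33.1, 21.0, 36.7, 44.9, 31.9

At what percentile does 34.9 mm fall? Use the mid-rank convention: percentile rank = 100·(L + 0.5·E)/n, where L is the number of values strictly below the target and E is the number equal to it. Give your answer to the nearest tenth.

66.7

Sorted: 4.8, 6.5, 7.3, 10.9, 17.0, 21.0, 23.0, 23.7, 31.9, 33.1, 36.7, 44.9, 46.5, 46.9, 47.5.
Count below 34.9: L = 10; count equal: E = 0; n = 15.
Percentile rank = 100·(10 + 0.5·0)/15 = 100·10/15 = 66.67.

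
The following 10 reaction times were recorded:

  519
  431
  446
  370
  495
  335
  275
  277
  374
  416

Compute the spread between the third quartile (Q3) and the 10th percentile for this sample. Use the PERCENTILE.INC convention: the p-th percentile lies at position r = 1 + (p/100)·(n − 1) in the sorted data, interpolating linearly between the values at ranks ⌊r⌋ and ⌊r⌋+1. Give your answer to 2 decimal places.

165.45

Sorted: 275, 277, 335, 370, 374, 416, 431, 446, 495, 519.
n = 10.
P10: r = 1.9; ranks 1–2 are 275, 277; interpolating gives 276.8.
P75: r = 7.75; ranks 7–8 are 431, 446; interpolating gives 442.25.
Difference: 442.25 − 276.8 = 165.45.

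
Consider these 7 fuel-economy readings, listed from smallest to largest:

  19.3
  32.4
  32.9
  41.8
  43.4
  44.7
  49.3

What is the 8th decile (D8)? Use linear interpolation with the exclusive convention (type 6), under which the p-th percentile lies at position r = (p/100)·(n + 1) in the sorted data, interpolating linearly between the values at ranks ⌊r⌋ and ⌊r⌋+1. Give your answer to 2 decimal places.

n = 7.
r = (80/100)·(7 + 1) = 6.4.
Rank 6 is 44.7 and rank 7 is 49.3.
Interpolate: 44.7 + 0.4·(49.3 − 44.7) = 44.7 + 0.4·4.6 = 46.54.

46.54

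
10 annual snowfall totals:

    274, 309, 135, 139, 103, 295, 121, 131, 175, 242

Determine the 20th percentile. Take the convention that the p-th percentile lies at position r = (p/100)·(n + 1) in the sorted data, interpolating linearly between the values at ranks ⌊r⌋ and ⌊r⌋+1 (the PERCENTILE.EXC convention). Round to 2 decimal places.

123.00

Sorted: 103, 121, 131, 135, 139, 175, 242, 274, 295, 309.
n = 10.
r = (20/100)·(10 + 1) = 2.2.
Rank 2 is 121 and rank 3 is 131.
Interpolate: 121 + 0.2·(131 − 121) = 121 + 0.2·10 = 123.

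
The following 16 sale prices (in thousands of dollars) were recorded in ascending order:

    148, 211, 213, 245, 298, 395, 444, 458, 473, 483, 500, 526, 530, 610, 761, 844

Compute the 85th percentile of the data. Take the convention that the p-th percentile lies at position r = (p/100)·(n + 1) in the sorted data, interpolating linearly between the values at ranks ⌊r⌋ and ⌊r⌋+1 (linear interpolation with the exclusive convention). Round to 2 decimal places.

677.95

n = 16.
r = (85/100)·(16 + 1) = 14.45.
Rank 14 is 610 and rank 15 is 761.
Interpolate: 610 + 0.45·(761 − 610) = 610 + 0.45·151 = 677.95.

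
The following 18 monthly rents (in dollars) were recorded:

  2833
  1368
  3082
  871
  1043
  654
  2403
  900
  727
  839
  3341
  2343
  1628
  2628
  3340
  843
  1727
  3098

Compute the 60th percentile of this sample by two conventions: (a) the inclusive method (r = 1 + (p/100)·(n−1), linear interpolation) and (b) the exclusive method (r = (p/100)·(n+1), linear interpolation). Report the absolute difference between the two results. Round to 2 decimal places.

Sorted: 654, 727, 839, 843, 871, 900, 1043, 1368, 1628, 1727, 2343, 2403, 2628, 2833, 3082, 3098, 3340, 3341.
n = 18.
(a) r = 11.2; between ranks 11 (2343) and 12 (2403): 2355.
(b) r = 11.4; between ranks 11 (2343) and 12 (2403): 2367.
|2355 − 2367| = 12.

12.00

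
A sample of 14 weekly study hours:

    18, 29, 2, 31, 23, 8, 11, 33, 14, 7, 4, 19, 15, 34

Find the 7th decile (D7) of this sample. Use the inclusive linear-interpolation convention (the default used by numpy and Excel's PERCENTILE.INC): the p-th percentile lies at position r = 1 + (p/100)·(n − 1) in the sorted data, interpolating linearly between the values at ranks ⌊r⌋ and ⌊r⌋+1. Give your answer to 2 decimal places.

23.60

Sorted: 2, 4, 7, 8, 11, 14, 15, 18, 19, 23, 29, 31, 33, 34.
n = 14.
r = 1 + (70/100)·(14 − 1) = 1 + 9.1 = 10.1.
Rank 10 is 23 and rank 11 is 29.
Interpolate: 23 + 0.1·(29 − 23) = 23 + 0.1·6 = 23.6.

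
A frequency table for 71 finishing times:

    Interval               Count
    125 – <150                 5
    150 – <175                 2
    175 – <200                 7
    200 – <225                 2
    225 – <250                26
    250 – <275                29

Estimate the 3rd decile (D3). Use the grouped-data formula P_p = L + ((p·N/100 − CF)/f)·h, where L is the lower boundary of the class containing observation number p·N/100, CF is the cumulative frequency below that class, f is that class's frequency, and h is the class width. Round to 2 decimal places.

N = 71; target position k = 30/100 · 71 = 21.3.
Cumulative frequencies: 5, 7, 14, 16, 42, 71.
Observation 21.3 falls in the class 225 – <250.
L = 225, CF = 16, f = 26, h = 25.
P30 = 225 + ((21.3 − 16)/26)·25 = 225 + 5.09615 = 230.096.

230.10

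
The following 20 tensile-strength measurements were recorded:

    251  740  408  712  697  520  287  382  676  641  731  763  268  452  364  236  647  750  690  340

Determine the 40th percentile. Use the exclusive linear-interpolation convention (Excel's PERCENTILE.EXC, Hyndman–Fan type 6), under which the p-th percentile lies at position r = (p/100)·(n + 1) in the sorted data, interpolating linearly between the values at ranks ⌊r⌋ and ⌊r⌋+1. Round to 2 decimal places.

425.60

Sorted: 236, 251, 268, 287, 340, 364, 382, 408, 452, 520, 641, 647, 676, 690, 697, 712, 731, 740, 750, 763.
n = 20.
r = (40/100)·(20 + 1) = 8.4.
Rank 8 is 408 and rank 9 is 452.
Interpolate: 408 + 0.4·(452 − 408) = 408 + 0.4·44 = 425.6.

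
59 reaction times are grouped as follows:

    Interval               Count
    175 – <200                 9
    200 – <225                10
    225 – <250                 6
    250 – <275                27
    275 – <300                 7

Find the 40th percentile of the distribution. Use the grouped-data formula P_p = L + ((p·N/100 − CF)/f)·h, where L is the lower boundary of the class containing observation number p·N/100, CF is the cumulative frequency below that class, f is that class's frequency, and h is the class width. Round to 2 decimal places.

N = 59; target position k = 40/100 · 59 = 23.6.
Cumulative frequencies: 9, 19, 25, 52, 59.
Observation 23.6 falls in the class 225 – <250.
L = 225, CF = 19, f = 6, h = 25.
P40 = 225 + ((23.6 − 19)/6)·25 = 225 + 19.1667 = 244.167.

244.17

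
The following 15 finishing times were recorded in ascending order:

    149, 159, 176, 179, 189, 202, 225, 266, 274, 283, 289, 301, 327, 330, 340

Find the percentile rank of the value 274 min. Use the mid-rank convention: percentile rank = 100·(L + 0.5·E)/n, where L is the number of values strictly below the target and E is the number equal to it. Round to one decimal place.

56.7

Count below 274: L = 8; count equal: E = 1; n = 15.
Percentile rank = 100·(8 + 0.5·1)/15 = 100·8.5/15 = 56.67.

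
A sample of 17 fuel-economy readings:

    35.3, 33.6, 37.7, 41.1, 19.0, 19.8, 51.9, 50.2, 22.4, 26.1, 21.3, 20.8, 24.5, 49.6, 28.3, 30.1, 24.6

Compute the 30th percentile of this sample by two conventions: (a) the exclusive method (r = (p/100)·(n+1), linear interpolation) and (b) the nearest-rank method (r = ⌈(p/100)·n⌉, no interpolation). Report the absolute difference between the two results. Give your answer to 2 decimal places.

1.26

Sorted: 19.0, 19.8, 20.8, 21.3, 22.4, 24.5, 24.6, 26.1, 28.3, 30.1, 33.6, 35.3, 37.7, 41.1, 49.6, 50.2, 51.9.
n = 17.
(a) r = 5.4; between ranks 5 (22.4) and 6 (24.5): 23.24.
(b) the nearest-rank method: rank 6 → 24.5.
|23.24 − 24.5| = 1.26.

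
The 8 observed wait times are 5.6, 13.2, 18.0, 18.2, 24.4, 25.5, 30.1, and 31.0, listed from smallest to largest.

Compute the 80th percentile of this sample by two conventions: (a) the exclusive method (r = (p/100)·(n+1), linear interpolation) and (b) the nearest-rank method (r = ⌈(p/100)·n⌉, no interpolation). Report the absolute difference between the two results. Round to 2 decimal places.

0.18

n = 8.
(a) r = 7.2; between ranks 7 (30.1) and 8 (31.0): 30.28.
(b) the nearest-rank method: rank 7 → 30.1.
|30.28 − 30.1| = 0.18.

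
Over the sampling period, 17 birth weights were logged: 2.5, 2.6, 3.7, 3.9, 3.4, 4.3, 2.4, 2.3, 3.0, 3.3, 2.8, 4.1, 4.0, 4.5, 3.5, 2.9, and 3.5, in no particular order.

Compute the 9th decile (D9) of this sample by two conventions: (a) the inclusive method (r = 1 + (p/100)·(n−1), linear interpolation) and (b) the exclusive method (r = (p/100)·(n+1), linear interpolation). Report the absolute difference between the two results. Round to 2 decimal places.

0.16

Sorted: 2.3, 2.4, 2.5, 2.6, 2.8, 2.9, 3.0, 3.3, 3.4, 3.5, 3.5, 3.7, 3.9, 4.0, 4.1, 4.3, 4.5.
n = 17.
(a) r = 15.4; between ranks 15 (4.1) and 16 (4.3): 4.18.
(b) r = 16.2; between ranks 16 (4.3) and 17 (4.5): 4.34.
|4.18 − 4.34| = 0.16.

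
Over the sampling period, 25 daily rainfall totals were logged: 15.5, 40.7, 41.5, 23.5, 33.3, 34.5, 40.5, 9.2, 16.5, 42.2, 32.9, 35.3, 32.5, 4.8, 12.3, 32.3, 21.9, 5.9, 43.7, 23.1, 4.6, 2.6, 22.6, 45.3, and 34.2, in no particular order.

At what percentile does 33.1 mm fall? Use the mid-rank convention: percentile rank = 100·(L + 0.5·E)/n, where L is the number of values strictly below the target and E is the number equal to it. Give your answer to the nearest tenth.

60.0

Sorted: 2.6, 4.6, 4.8, 5.9, 9.2, 12.3, 15.5, 16.5, 21.9, 22.6, 23.1, 23.5, 32.3, 32.5, 32.9, 33.3, 34.2, 34.5, 35.3, 40.5, 40.7, 41.5, 42.2, 43.7, 45.3.
Count below 33.1: L = 15; count equal: E = 0; n = 25.
Percentile rank = 100·(15 + 0.5·0)/25 = 100·15/25 = 60.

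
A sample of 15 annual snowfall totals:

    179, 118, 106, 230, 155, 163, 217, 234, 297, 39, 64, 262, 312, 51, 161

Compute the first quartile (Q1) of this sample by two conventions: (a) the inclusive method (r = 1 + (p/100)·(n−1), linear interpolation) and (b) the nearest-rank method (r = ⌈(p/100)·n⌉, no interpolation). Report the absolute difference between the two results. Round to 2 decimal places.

6.00

Sorted: 39, 51, 64, 106, 118, 155, 161, 163, 179, 217, 230, 234, 262, 297, 312.
n = 15.
(a) r = 4.5; between ranks 4 (106) and 5 (118): 112.
(b) the nearest-rank method: rank 4 → 106.
|112 − 106| = 6.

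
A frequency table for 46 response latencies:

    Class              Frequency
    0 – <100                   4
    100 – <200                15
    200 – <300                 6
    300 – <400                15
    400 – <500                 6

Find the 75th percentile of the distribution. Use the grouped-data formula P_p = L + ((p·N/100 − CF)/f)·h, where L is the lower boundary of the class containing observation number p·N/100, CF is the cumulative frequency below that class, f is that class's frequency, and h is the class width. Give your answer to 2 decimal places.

N = 46; target position k = 75/100 · 46 = 34.5.
Cumulative frequencies: 4, 19, 25, 40, 46.
Observation 34.5 falls in the class 300 – <400.
L = 300, CF = 25, f = 15, h = 100.
P75 = 300 + ((34.5 − 25)/15)·100 = 300 + 63.3333 = 363.333.

363.33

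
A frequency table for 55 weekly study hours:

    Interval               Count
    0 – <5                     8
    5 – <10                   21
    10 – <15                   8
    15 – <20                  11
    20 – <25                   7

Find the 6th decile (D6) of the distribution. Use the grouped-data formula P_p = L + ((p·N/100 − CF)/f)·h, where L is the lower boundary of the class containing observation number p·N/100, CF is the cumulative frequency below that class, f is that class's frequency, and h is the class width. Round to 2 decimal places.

12.50

N = 55; target position k = 60/100 · 55 = 33.
Cumulative frequencies: 8, 29, 37, 48, 55.
Observation 33 falls in the class 10 – <15.
L = 10, CF = 29, f = 8, h = 5.
P60 = 10 + ((33 − 29)/8)·5 = 10 + 2.5 = 12.5.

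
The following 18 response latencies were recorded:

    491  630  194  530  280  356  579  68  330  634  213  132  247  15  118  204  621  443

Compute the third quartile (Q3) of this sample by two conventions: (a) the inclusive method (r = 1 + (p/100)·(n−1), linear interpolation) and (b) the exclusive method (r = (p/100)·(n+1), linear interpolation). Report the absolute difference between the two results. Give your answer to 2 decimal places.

Sorted: 15, 68, 118, 132, 194, 204, 213, 247, 280, 330, 356, 443, 491, 530, 579, 621, 630, 634.
n = 18.
(a) r = 13.75; between ranks 13 (491) and 14 (530): 520.25.
(b) r = 14.25; between ranks 14 (530) and 15 (579): 542.25.
|520.25 − 542.25| = 22.

22.00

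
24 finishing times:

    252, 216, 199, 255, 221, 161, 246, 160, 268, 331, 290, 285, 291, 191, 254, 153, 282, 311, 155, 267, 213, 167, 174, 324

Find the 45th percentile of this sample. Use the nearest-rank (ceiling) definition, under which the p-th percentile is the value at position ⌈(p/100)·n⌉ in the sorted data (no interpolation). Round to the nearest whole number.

221

Sorted: 153, 155, 160, 161, 167, 174, 191, 199, 213, 216, 221, 246, 252, 254, 255, 267, 268, 282, 285, 290, 291, 311, 324, 331.
n = 24.
Position = ⌈45/100 · 24⌉ = ⌈10.8⌉ = 11.
The value at rank 11 is 221.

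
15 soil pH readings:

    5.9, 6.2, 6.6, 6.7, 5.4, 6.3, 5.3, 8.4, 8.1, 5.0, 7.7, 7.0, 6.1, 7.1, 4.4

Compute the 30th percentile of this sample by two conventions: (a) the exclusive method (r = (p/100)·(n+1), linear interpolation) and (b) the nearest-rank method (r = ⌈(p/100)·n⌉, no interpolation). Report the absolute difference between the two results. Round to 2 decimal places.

Sorted: 4.4, 5.0, 5.3, 5.4, 5.9, 6.1, 6.2, 6.3, 6.6, 6.7, 7.0, 7.1, 7.7, 8.1, 8.4.
n = 15.
(a) r = 4.8; between ranks 4 (5.4) and 5 (5.9): 5.8.
(b) the nearest-rank method: rank 5 → 5.9.
|5.8 − 5.9| = 0.1.

0.10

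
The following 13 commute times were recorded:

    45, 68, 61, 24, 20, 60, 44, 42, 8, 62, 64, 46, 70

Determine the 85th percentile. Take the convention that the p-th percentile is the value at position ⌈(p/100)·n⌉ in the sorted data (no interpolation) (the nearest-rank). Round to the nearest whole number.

Sorted: 8, 20, 24, 42, 44, 45, 46, 60, 61, 62, 64, 68, 70.
n = 13.
Position = ⌈85/100 · 13⌉ = ⌈11.05⌉ = 12.
The value at rank 12 is 68.

68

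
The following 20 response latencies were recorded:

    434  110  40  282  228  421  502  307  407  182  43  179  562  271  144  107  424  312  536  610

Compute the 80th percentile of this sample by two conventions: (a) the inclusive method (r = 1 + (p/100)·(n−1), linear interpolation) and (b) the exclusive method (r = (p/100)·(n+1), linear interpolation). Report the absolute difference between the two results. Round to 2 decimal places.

40.80

Sorted: 40, 43, 107, 110, 144, 179, 182, 228, 271, 282, 307, 312, 407, 421, 424, 434, 502, 536, 562, 610.
n = 20.
(a) r = 16.2; between ranks 16 (434) and 17 (502): 447.6.
(b) r = 16.8; between ranks 16 (434) and 17 (502): 488.4.
|447.6 − 488.4| = 40.8.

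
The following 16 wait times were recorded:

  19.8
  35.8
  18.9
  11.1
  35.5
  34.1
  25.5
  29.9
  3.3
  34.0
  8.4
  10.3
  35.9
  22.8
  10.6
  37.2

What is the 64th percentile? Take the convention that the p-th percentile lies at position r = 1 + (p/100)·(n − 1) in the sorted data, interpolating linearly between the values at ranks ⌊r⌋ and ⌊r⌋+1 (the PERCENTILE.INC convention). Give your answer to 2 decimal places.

32.36

Sorted: 3.3, 8.4, 10.3, 10.6, 11.1, 18.9, 19.8, 22.8, 25.5, 29.9, 34.0, 34.1, 35.5, 35.8, 35.9, 37.2.
n = 16.
r = 1 + (64/100)·(16 − 1) = 1 + 9.6 = 10.6.
Rank 10 is 29.9 and rank 11 is 34.0.
Interpolate: 29.9 + 0.6·(34.0 − 29.9) = 29.9 + 0.6·4.1 = 32.36.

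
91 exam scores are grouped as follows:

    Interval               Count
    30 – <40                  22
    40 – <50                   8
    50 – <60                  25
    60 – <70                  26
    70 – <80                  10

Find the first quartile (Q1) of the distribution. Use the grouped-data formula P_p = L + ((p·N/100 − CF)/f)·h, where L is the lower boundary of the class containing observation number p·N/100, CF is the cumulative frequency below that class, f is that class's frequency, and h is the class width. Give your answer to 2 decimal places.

N = 91; target position k = 25/100 · 91 = 22.75.
Cumulative frequencies: 22, 30, 55, 81, 91.
Observation 22.75 falls in the class 40 – <50.
L = 40, CF = 22, f = 8, h = 10.
P25 = 40 + ((22.75 − 22)/8)·10 = 40 + 0.9375 = 40.9375.

40.94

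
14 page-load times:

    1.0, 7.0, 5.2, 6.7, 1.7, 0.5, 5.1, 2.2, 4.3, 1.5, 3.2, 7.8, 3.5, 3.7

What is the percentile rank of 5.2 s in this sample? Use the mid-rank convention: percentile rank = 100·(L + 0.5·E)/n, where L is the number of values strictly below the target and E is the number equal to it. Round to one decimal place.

Sorted: 0.5, 1.0, 1.5, 1.7, 2.2, 3.2, 3.5, 3.7, 4.3, 5.1, 5.2, 6.7, 7.0, 7.8.
Count below 5.2: L = 10; count equal: E = 1; n = 14.
Percentile rank = 100·(10 + 0.5·1)/14 = 100·10.5/14 = 75.

75.0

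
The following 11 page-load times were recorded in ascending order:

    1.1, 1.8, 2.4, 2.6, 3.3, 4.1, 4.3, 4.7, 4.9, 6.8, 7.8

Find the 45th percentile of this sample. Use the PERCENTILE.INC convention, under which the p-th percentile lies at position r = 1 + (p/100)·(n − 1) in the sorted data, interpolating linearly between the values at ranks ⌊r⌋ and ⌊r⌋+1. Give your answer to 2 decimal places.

3.70

n = 11.
r = 1 + (45/100)·(11 − 1) = 1 + 4.5 = 5.5.
Rank 5 is 3.3 and rank 6 is 4.1.
Interpolate: 3.3 + 0.5·(4.1 − 3.3) = 3.3 + 0.5·0.8 = 3.7.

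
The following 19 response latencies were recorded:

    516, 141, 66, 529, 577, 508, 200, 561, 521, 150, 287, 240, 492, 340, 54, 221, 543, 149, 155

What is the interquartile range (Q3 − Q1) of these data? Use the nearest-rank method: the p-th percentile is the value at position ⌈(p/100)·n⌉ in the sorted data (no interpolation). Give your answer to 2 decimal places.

Sorted: 54, 66, 141, 149, 150, 155, 200, 221, 240, 287, 340, 492, 508, 516, 521, 529, 543, 561, 577.
n = 19.
P25: rank ⌈25/100·19⌉ = 5 → 150.
P75: rank ⌈75/100·19⌉ = 15 → 521.
Difference: 521 − 150 = 371.

371.00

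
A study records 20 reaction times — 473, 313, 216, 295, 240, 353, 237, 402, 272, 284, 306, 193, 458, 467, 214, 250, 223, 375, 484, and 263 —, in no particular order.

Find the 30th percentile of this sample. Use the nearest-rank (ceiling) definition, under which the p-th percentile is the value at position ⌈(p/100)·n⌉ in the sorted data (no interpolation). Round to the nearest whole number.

Sorted: 193, 214, 216, 223, 237, 240, 250, 263, 272, 284, 295, 306, 313, 353, 375, 402, 458, 467, 473, 484.
n = 20.
Position = ⌈30/100 · 20⌉ = ⌈6⌉ = 6.
The value at rank 6 is 240.

240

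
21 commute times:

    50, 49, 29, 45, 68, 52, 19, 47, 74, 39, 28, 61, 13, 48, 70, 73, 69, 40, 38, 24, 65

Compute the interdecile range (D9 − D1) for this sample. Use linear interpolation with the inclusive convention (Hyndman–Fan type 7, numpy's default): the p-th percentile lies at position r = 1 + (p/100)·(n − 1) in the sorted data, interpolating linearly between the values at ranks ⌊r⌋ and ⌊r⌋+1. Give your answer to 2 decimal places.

Sorted: 13, 19, 24, 28, 29, 38, 39, 40, 45, 47, 48, 49, 50, 52, 61, 65, 68, 69, 70, 73, 74.
n = 21.
P10: r = 3 (integer) → 24.
P90: r = 19 (integer) → 70.
Difference: 70 − 24 = 46.

46.00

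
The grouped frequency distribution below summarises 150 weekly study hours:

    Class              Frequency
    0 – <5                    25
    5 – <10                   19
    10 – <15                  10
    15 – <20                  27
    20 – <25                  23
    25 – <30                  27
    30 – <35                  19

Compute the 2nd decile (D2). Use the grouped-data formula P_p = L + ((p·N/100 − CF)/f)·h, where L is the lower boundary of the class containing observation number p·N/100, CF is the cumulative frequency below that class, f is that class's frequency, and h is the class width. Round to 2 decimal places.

N = 150; target position k = 20/100 · 150 = 30.
Cumulative frequencies: 25, 44, 54, 81, 104, 131, 150.
Observation 30 falls in the class 5 – <10.
L = 5, CF = 25, f = 19, h = 5.
P20 = 5 + ((30 − 25)/19)·5 = 5 + 1.31579 = 6.31579.

6.32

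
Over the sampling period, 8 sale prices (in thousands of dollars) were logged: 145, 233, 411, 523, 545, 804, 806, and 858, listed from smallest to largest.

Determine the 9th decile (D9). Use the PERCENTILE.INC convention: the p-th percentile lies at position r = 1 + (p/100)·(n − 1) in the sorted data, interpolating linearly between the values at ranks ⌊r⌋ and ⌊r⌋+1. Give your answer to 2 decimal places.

821.60

n = 8.
r = 1 + (90/100)·(8 − 1) = 1 + 6.3 = 7.3.
Rank 7 is 806 and rank 8 is 858.
Interpolate: 806 + 0.3·(858 − 806) = 806 + 0.3·52 = 821.6.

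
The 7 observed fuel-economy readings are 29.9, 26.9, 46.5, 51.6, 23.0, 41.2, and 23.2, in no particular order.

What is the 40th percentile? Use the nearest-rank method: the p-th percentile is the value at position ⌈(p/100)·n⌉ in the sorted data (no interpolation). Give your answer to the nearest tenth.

Sorted: 23.0, 23.2, 26.9, 29.9, 41.2, 46.5, 51.6.
n = 7.
Position = ⌈40/100 · 7⌉ = ⌈2.8⌉ = 3.
The value at rank 3 is 26.9.

26.9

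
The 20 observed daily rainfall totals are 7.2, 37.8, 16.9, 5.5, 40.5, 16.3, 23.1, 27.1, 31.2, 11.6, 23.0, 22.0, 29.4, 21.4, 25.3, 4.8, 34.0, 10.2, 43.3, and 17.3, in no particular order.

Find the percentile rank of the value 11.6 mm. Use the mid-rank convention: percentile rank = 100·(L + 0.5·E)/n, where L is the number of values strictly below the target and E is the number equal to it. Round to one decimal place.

Sorted: 4.8, 5.5, 7.2, 10.2, 11.6, 16.3, 16.9, 17.3, 21.4, 22.0, 23.0, 23.1, 25.3, 27.1, 29.4, 31.2, 34.0, 37.8, 40.5, 43.3.
Count below 11.6: L = 4; count equal: E = 1; n = 20.
Percentile rank = 100·(4 + 0.5·1)/20 = 100·4.5/20 = 22.5.

22.5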